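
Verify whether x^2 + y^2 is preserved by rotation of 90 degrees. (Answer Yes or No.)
Yes

Applying rotation by 90 degrees: x' = x*cos(90 degrees) - y*sin(90 degrees) = -y, y' = x*sin(90 degrees) + y*cos(90 degrees) = x

Substituting into x^2 + y^2:
(-y)^2 + (x)^2
= x^2 + y^2

This equals the original expression x^2 + y^2, so it IS invariant.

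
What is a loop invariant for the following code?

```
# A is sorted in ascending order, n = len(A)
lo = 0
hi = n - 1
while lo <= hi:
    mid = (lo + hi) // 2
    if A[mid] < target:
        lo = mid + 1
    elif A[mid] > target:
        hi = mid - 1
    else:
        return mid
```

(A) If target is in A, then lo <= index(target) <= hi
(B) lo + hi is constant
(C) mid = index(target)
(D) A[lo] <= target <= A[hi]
A

A loop invariant must hold before the first iteration and be re-established by every execution of the body.

(A) If target is in A, then lo <= index(target) <= hi: Before the loop [lo, hi] = [0, n-1] covers every index. When A[mid] < target, sortedness puts target strictly to the right of mid, so setting lo = mid + 1 keeps index(target) in [lo, hi]; symmetrically for hi = mid - 1. Hence 'if target is in A then lo <= index(target) <= hi' holds after every iteration, and when lo > hi it proves target is absent.

The other options fail:
(B) lo + hi is constant: each iteration moves exactly one of lo, hi, so lo + hi changes (e.g. 0 + (n-1) becomes (mid+1) + (n-1)).
(C) mid = index(target): mid is just the current probe; it equals index(target) only on the iteration that returns.
(D) A[lo] <= target <= A[hi]: fails when target is not in A (e.g. target < A[0] already violates it before the loop), so it is not maintained in general.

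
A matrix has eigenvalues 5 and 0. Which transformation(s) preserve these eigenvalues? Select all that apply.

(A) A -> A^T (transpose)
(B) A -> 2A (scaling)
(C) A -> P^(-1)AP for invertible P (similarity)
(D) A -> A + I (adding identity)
A and C

Eigenvalues are preserved by:
1. Similarity transformations: A -> P^(-1)AP (same characteristic polynomial)
2. Transpose: A^T has the same eigenvalues as A

Eigenvalues are NOT preserved by:
- Adding identity: eigenvalues become 5+1, 0+1
- Scaling: eigenvalues become 10, 0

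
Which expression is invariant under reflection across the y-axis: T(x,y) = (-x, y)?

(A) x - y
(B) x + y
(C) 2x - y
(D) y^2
D

The map is reflection across the y-axis: T(x,y) = (-x, y).
Substitute the transformed coordinates into each option and compare with the original:
(A) x - y  ->  (-x) - (y) = -x - y   [differs from x - y: not invariant]
(B) x + y  ->  (-x) + (y) = -x + y   [differs from x + y: not invariant]
(C) 2x - y  ->  2(-x) - (y) = -2x - y   [differs from 2x - y: not invariant]
(D) y^2  ->  (y)^2 = y^2   [equals y^2: invariant]

Only option (D), y^2, is unchanged by the transformation.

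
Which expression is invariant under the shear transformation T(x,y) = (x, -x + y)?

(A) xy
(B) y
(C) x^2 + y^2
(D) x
D

Under the shear T(x,y) = (x, -x + y):
Substitute the transformed coordinates into each option and compare with the original:
(A) xy  ->  (x)(-x + y) = -x^2 + xy   [differs from xy: not invariant]
(B) y  ->  (-x + y) = -x + y   [differs from y: not invariant]
(C) x^2 + y^2  ->  (x)^2 + (-x + y)^2 = 2x^2 - 2xy + y^2   [differs from x^2 + y^2: not invariant]
(D) x  ->  (x) = x   [equals x: invariant]

Only option (D), x, is unchanged by the transformation.
A vertical shear moves points parallel to the y-axis, so the x-coordinate (and any function of x alone) is unchanged.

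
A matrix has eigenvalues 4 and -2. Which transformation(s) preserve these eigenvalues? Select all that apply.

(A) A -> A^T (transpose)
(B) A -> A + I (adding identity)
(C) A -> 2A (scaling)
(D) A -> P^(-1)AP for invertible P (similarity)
A and D

Eigenvalues are preserved by:
1. Similarity transformations: A -> P^(-1)AP (same characteristic polynomial)
2. Transpose: A^T has the same eigenvalues as A

Eigenvalues are NOT preserved by:
- Adding identity: eigenvalues become 4+1, -2+1
- Scaling: eigenvalues become 8, -4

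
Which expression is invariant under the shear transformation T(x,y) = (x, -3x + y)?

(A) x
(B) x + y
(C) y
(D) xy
A

Under the shear T(x,y) = (x, -3x + y):
Substitute the transformed coordinates into each option and compare with the original:
(A) x  ->  (x) = x   [equals x: invariant]
(B) x + y  ->  (x) + (-3x + y) = -2x + y   [differs from x + y: not invariant]
(C) y  ->  (-3x + y) = -3x + y   [differs from y: not invariant]
(D) xy  ->  (x)(-3x + y) = -3x^2 + xy   [differs from xy: not invariant]

Only option (A), x, is unchanged by the transformation.
A vertical shear moves points parallel to the y-axis, so the x-coordinate (and any function of x alone) is unchanged.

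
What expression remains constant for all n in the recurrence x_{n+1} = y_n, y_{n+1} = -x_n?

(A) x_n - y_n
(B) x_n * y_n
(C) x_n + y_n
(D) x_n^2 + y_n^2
D

For the recurrence x_{n+1} = y_n, y_{n+1} = -x_n:

x_{n+1}^2 + y_{n+1}^2 = y_n^2 + (-x_n)^2 = x_n^2 + y_n^2
The sum of squares is conserved (like energy in a harmonic oscillator).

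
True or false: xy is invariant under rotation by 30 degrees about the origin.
False

Applying rotation by 30 degrees: x' = x*cos(30 degrees) - y*sin(30 degrees) = sqrt(3)x/2 - y/2, y' = x*sin(30 degrees) + y*cos(30 degrees) = x/2 + sqrt(3)y/2

Substituting into xy:
(sqrt(3)x/2 - y/2)(x/2 + sqrt(3)y/2)
= sqrt(3)x^2/4 + xy/2 - sqrt(3)y^2/4

This differs from the original expression xy, so it is NOT invariant.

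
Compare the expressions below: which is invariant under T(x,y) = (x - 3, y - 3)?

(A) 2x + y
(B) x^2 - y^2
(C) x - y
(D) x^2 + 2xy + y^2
C

An expression E(x,y) is invariant under T if E(T(x,y)) = E(x,y). Here T(x,y) = (x - 3, y - 3).
Substitute the transformed coordinates into each option and compare with the original:
(A) 2x + y  ->  2(x - 3) + (y - 3) = 2x + y - 9   [differs from 2x + y: not invariant]
(B) x^2 - y^2  ->  (x - 3)^2 - (y - 3)^2 = x^2 - 6x - y^2 + 6y   [differs from x^2 - y^2: not invariant]
(C) x - y  ->  (x - 3) - (y - 3) = x - y   [equals x - y: invariant]
(D) x^2 + 2xy + y^2  ->  (x - 3)^2 + 2(x - 3)(y - 3) + (y - 3)^2 = x^2 + 2xy - 12x + y^2 - 12y + 36   [differs from x^2 + 2xy + y^2: not invariant]

Only option (C), x - y, is unchanged by the transformation.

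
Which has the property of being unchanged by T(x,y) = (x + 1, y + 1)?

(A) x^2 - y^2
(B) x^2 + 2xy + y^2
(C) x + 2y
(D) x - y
D

An expression E(x,y) is invariant under T if E(T(x,y)) = E(x,y). Here T(x,y) = (x + 1, y + 1).
Substitute the transformed coordinates into each option and compare with the original:
(A) x^2 - y^2  ->  (x + 1)^2 - (y + 1)^2 = x^2 + 2x - y^2 - 2y   [differs from x^2 - y^2: not invariant]
(B) x^2 + 2xy + y^2  ->  (x + 1)^2 + 2(x + 1)(y + 1) + (y + 1)^2 = x^2 + 2xy + 4x + y^2 + 4y + 4   [differs from x^2 + 2xy + y^2: not invariant]
(C) x + 2y  ->  (x + 1) + 2(y + 1) = x + 2y + 3   [differs from x + 2y: not invariant]
(D) x - y  ->  (x + 1) - (y + 1) = x - y   [equals x - y: invariant]

Only option (D), x - y, is unchanged by the transformation.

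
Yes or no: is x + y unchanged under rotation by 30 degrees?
No

Applying rotation by 30 degrees: x' = x*cos(30 degrees) - y*sin(30 degrees) = sqrt(3)x/2 - y/2, y' = x*sin(30 degrees) + y*cos(30 degrees) = x/2 + sqrt(3)y/2

Substituting into x + y:
(sqrt(3)x/2 - y/2) + (x/2 + sqrt(3)y/2)
= x/2 + sqrt(3)x/2 - y/2 + sqrt(3)y/2

This differs from the original expression x + y, so it is NOT invariant.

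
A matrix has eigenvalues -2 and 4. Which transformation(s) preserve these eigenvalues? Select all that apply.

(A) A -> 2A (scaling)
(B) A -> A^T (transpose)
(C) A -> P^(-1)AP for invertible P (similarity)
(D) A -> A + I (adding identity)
B and C

Eigenvalues are preserved by:
1. Similarity transformations: A -> P^(-1)AP (same characteristic polynomial)
2. Transpose: A^T has the same eigenvalues as A

Eigenvalues are NOT preserved by:
- Adding identity: eigenvalues become -2+1, 4+1
- Scaling: eigenvalues become -4, 8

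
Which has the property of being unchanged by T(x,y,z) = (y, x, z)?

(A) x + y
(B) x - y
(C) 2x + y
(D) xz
A

Apply T(x,y,z) = (y, x, z) to each option, i.e. replace (x, y, z) by the transformed coordinates.
Substitute the transformed coordinates into each option and compare with the original:
(A) x + y  ->  (y) + (x) = x + y   [equals x + y: invariant]
(B) x - y  ->  (y) - (x) = -x + y   [differs from x - y: not invariant]
(C) 2x + y  ->  2(y) + (x) = x + 2y   [differs from 2x + y: not invariant]
(D) xz  ->  (y)(z) = yz   [differs from xz: not invariant]

Only option (A), x + y, is unchanged by the transformation.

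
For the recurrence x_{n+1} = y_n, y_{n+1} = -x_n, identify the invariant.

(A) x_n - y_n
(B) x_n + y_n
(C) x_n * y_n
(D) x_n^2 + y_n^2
D

For the recurrence x_{n+1} = y_n, y_{n+1} = -x_n:

x_{n+1}^2 + y_{n+1}^2 = y_n^2 + (-x_n)^2 = x_n^2 + y_n^2
The sum of squares is conserved (like energy in a harmonic oscillator).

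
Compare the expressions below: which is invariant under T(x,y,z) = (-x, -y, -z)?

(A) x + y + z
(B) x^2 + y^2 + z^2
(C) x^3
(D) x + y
B

Apply T(x,y,z) = (-x, -y, -z) to each option, i.e. replace (x, y, z) by the transformed coordinates.
Substitute the transformed coordinates into each option and compare with the original:
(A) x + y + z  ->  (-x) + (-y) + (-z) = -x - y - z   [differs from x + y + z: not invariant]
(B) x^2 + y^2 + z^2  ->  (-x)^2 + (-y)^2 + (-z)^2 = x^2 + y^2 + z^2   [equals x^2 + y^2 + z^2: invariant]
(C) x^3  ->  (-x)^3 = -x^3   [differs from x^3: not invariant]
(D) x + y  ->  (-x) + (-y) = -x - y   [differs from x + y: not invariant]

Only option (B), x^2 + y^2 + z^2, is unchanged by the transformation.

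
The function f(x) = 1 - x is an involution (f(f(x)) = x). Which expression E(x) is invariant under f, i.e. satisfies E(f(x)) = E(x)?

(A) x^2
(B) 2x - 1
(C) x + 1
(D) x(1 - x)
D

Replace x by f(x) = 1 - x in each option and simplify. As a quick numerical cross-check, also compare E(4) with E(f(4)) = E(-3).

(A) x^2  ->  (1 - x)^2 = (x - 1)^2; check: E(4) = 16 but E(-3) = 9.   [not invariant]
(B) 2x - 1  ->  2(1 - x) - 1 = 1 - 2x; check: E(4) = 7 but E(-3) = -7.   [not invariant]
(C) x + 1  ->  (1 - x) + 1 = 2 - x; check: E(4) = 5 but E(-3) = -2.   [not invariant]
(D) x(1 - x)  ->  (1 - x)(1 - (1 - x)), which simplifies back to x(1 - x); check: E(4) = -12, E(-3) = -12.   [invariant]

Only (D) is unchanged. E is symmetric under swapping x with f(x) = 1 - x, which is exactly what an involution does.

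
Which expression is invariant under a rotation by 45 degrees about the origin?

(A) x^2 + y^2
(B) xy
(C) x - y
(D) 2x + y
A

A rotation by 45 degrees sends (x, y) to (sqrt(2)x/2 - sqrt(2)y/2, sqrt(2)x/2 + sqrt(2)y/2).
Substitute the transformed coordinates into each option and compare with the original:
(A) x^2 + y^2  ->  (sqrt(2)x/2 - sqrt(2)y/2)^2 + (sqrt(2)x/2 + sqrt(2)y/2)^2 = x^2 + y^2   [equals x^2 + y^2: invariant]
(B) xy  ->  (sqrt(2)x/2 - sqrt(2)y/2)(sqrt(2)x/2 + sqrt(2)y/2) = x^2/2 - y^2/2   [differs from xy: not invariant]
(C) x - y  ->  (sqrt(2)x/2 - sqrt(2)y/2) - (sqrt(2)x/2 + sqrt(2)y/2) = -sqrt(2)y   [differs from x - y: not invariant]
(D) 2x + y  ->  2(sqrt(2)x/2 - sqrt(2)y/2) + (sqrt(2)x/2 + sqrt(2)y/2) = 3sqrt(2)x/2 - sqrt(2)y/2   [differs from 2x + y: not invariant]

Only option (A), x^2 + y^2, is unchanged by the transformation.
Geometrically, x^2 + y^2 is the squared distance from the origin, which every rotation about the origin preserves.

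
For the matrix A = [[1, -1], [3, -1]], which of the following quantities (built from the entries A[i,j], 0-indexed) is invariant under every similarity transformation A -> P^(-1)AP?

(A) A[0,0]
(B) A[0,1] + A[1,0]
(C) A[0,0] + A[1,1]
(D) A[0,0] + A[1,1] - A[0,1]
C

A[0,0] + A[1,1] is the trace of A. By the cyclic property of the trace, tr(P^(-1)AP) = tr(APP^(-1)) = tr(A), so it is the same for every matrix similar to A.

The other combinations are not similarity invariants. For example, take P = [[1, 1], [0, 1]] (det P = 1), so P^(-1) = [[1, -1], [0, 1]] and
B = P^(-1)AP = [[-2, -2], [3, 2]].
Evaluating each option on A and on B:
(A) A[0,0]: 1 for A, -2 for B -> changes
(B) A[0,1] + A[1,0]: 2 for A, 1 for B -> changes
(C) A[0,0] + A[1,1]: 0 for A, 0 for B -> unchanged
(D) A[0,0] + A[1,1] - A[0,1]: 1 for A, 2 for B -> changes

Only (C) A[0,0] + A[1,1] = 0 survives (and it does so for every P, not just this one), so it is the invariant.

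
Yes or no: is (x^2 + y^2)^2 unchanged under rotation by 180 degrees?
Yes

Applying rotation by 180 degrees: x' = x*cos(180 degrees) - y*sin(180 degrees) = -x, y' = x*sin(180 degrees) + y*cos(180 degrees) = -y

Substituting into (x^2 + y^2)^2:
((-x)^2 + (-y)^2)^2
= x^4 + 2x^2y^2 + y^4 = (x^2 + y^2)^2

This equals the original expression (x^2 + y^2)^2, so it IS invariant.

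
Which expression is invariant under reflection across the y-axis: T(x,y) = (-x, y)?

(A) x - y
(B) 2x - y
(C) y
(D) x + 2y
C

The map is reflection across the y-axis: T(x,y) = (-x, y).
Substitute the transformed coordinates into each option and compare with the original:
(A) x - y  ->  (-x) - (y) = -x - y   [differs from x - y: not invariant]
(B) 2x - y  ->  2(-x) - (y) = -2x - y   [differs from 2x - y: not invariant]
(C) y  ->  (y) = y   [equals y: invariant]
(D) x + 2y  ->  (-x) + 2(y) = -x + 2y   [differs from x + 2y: not invariant]

Only option (C), y, is unchanged by the transformation.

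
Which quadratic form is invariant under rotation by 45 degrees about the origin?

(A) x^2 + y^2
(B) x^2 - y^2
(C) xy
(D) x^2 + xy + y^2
A

Rotation by 45 degrees sends (x, y) to (sqrt(2)x/2 - sqrt(2)y/2, sqrt(2)x/2 + sqrt(2)y/2).
Substitute the transformed coordinates into each option and compare with the original:
(A) x^2 + y^2  ->  (sqrt(2)x/2 - sqrt(2)y/2)^2 + (sqrt(2)x/2 + sqrt(2)y/2)^2 = x^2 + y^2   [equals x^2 + y^2: invariant]
(B) x^2 - y^2  ->  (sqrt(2)x/2 - sqrt(2)y/2)^2 - (sqrt(2)x/2 + sqrt(2)y/2)^2 = -2xy   [differs from x^2 - y^2: not invariant]
(C) xy  ->  (sqrt(2)x/2 - sqrt(2)y/2)(sqrt(2)x/2 + sqrt(2)y/2) = x^2/2 - y^2/2   [differs from xy: not invariant]
(D) x^2 + xy + y^2  ->  (sqrt(2)x/2 - sqrt(2)y/2)^2 + (sqrt(2)x/2 - sqrt(2)y/2)(sqrt(2)x/2 + sqrt(2)y/2) + (sqrt(2)x/2 + sqrt(2)y/2)^2 = 3x^2/2 + y^2/2   [differs from x^2 + xy + y^2: not invariant]

Only option (A), x^2 + y^2, is unchanged by the transformation.
x^2 + y^2 is the squared distance from the origin, which rotations preserve.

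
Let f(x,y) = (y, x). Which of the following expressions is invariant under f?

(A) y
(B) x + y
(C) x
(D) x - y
B

For f(x,y) = (y, x):
After applying f: x' = y, y' = x. So x' + y' = y + x = x + y.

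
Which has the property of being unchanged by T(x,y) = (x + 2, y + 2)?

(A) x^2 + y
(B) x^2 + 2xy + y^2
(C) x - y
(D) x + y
C

An expression E(x,y) is invariant under T if E(T(x,y)) = E(x,y). Here T(x,y) = (x + 2, y + 2).
Substitute the transformed coordinates into each option and compare with the original:
(A) x^2 + y  ->  (x + 2)^2 + (y + 2) = x^2 + 4x + y + 6   [differs from x^2 + y: not invariant]
(B) x^2 + 2xy + y^2  ->  (x + 2)^2 + 2(x + 2)(y + 2) + (y + 2)^2 = x^2 + 2xy + 8x + y^2 + 8y + 16   [differs from x^2 + 2xy + y^2: not invariant]
(C) x - y  ->  (x + 2) - (y + 2) = x - y   [equals x - y: invariant]
(D) x + y  ->  (x + 2) + (y + 2) = x + y + 4   [differs from x + y: not invariant]

Only option (C), x - y, is unchanged by the transformation.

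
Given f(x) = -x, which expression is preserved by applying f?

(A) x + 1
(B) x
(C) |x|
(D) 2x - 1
C

For f(x) = -x:
Applying f replaces x by -x. Since |-x| = |x|, the absolute value is unchanged by f, whereas x -> -x, 2x - 1 -> -2x - 1 and x + 1 -> -x + 1 all change.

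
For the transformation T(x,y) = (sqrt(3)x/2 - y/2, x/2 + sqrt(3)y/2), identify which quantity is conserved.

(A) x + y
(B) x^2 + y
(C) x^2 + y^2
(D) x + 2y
C

An expression E(x,y) is invariant under T if E(T(x,y)) = E(x,y). Here T(x,y) = (sqrt(3)x/2 - y/2, x/2 + sqrt(3)y/2).
Substitute the transformed coordinates into each option and compare with the original:
(A) x + y  ->  (sqrt(3)x/2 - y/2) + (x/2 + sqrt(3)y/2) = x/2 + sqrt(3)x/2 - y/2 + sqrt(3)y/2   [differs from x + y: not invariant]
(B) x^2 + y  ->  (sqrt(3)x/2 - y/2)^2 + (x/2 + sqrt(3)y/2) = 3x^2/4 - sqrt(3)xy/2 + x/2 + y^2/4 + sqrt(3)y/2   [differs from x^2 + y: not invariant]
(C) x^2 + y^2  ->  (sqrt(3)x/2 - y/2)^2 + (x/2 + sqrt(3)y/2)^2 = x^2 + y^2   [equals x^2 + y^2: invariant]
(D) x + 2y  ->  (sqrt(3)x/2 - y/2) + 2(x/2 + sqrt(3)y/2) = sqrt(3)x/2 + x - y/2 + sqrt(3)y   [differs from x + 2y: not invariant]

Only option (C), x^2 + y^2, is unchanged by the transformation.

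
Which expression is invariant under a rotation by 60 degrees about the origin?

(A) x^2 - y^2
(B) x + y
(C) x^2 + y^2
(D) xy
C

A rotation by 60 degrees sends (x, y) to (x/2 - sqrt(3)y/2, sqrt(3)x/2 + y/2).
Substitute the transformed coordinates into each option and compare with the original:
(A) x^2 - y^2  ->  (x/2 - sqrt(3)y/2)^2 - (sqrt(3)x/2 + y/2)^2 = -x^2/2 - sqrt(3)xy + y^2/2   [differs from x^2 - y^2: not invariant]
(B) x + y  ->  (x/2 - sqrt(3)y/2) + (sqrt(3)x/2 + y/2) = x/2 + sqrt(3)x/2 - sqrt(3)y/2 + y/2   [differs from x + y: not invariant]
(C) x^2 + y^2  ->  (x/2 - sqrt(3)y/2)^2 + (sqrt(3)x/2 + y/2)^2 = x^2 + y^2   [equals x^2 + y^2: invariant]
(D) xy  ->  (x/2 - sqrt(3)y/2)(sqrt(3)x/2 + y/2) = sqrt(3)x^2/4 - xy/2 - sqrt(3)y^2/4   [differs from xy: not invariant]

Only option (C), x^2 + y^2, is unchanged by the transformation.
Geometrically, x^2 + y^2 is the squared distance from the origin, which every rotation about the origin preserves.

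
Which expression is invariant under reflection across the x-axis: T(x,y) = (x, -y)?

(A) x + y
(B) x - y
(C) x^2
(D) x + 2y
C

The map is reflection across the x-axis: T(x,y) = (x, -y).
Substitute the transformed coordinates into each option and compare with the original:
(A) x + y  ->  (x) + (-y) = x - y   [differs from x + y: not invariant]
(B) x - y  ->  (x) - (-y) = x + y   [differs from x - y: not invariant]
(C) x^2  ->  (x)^2 = x^2   [equals x^2: invariant]
(D) x + 2y  ->  (x) + 2(-y) = x - 2y   [differs from x + 2y: not invariant]

Only option (C), x^2, is unchanged by the transformation.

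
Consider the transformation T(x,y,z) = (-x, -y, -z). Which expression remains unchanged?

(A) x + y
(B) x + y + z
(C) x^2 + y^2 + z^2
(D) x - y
C

Apply T(x,y,z) = (-x, -y, -z) to each option, i.e. replace (x, y, z) by the transformed coordinates.
Substitute the transformed coordinates into each option and compare with the original:
(A) x + y  ->  (-x) + (-y) = -x - y   [differs from x + y: not invariant]
(B) x + y + z  ->  (-x) + (-y) + (-z) = -x - y - z   [differs from x + y + z: not invariant]
(C) x^2 + y^2 + z^2  ->  (-x)^2 + (-y)^2 + (-z)^2 = x^2 + y^2 + z^2   [equals x^2 + y^2 + z^2: invariant]
(D) x - y  ->  (-x) - (-y) = -x + y   [differs from x - y: not invariant]

Only option (C), x^2 + y^2 + z^2, is unchanged by the transformation.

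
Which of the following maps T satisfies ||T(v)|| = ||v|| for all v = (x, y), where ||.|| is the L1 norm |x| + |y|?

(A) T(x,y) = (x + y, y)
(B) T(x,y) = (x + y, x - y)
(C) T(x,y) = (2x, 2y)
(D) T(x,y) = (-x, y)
D

A transformation preserves a norm if ||T(v)|| = ||v|| for every v; a single vector where the norm changes rules an option out.

(A) T(x,y) = (x + y, y): v = (0, 1) has norm |0| + |1| = 1, but T(v) = (1, 1) has norm 2 -- not preserved.
(B) T(x,y) = (x + y, x - y): v = (1, 0) has norm |1| + |0| = 1, but T(v) = (1, 1) has norm 2 -- not preserved.
(C) T(x,y) = (2x, 2y): v = (1, 0) has norm |1| + |0| = 1, but T(v) = (2, 0) has norm 2 -- not preserved.
(D) T(x,y) = (-x, y): preserves the norm -- it only permutes the coordinates and/or flips signs, which leaves |x| + |y| unchanged.

Therefore the answer is (D).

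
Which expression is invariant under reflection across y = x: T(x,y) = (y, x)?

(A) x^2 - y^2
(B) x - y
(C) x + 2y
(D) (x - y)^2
D

The map is reflection across y = x: T(x,y) = (y, x).
Substitute the transformed coordinates into each option and compare with the original:
(A) x^2 - y^2  ->  (y)^2 - (x)^2 = -x^2 + y^2   [differs from x^2 - y^2: not invariant]
(B) x - y  ->  (y) - (x) = -x + y   [differs from x - y: not invariant]
(C) x + 2y  ->  (y) + 2(x) = 2x + y   [differs from x + 2y: not invariant]
(D) (x - y)^2  ->  ((y) - (x))^2 = x^2 - 2xy + y^2   [equals (x - y)^2: invariant]

Only option (D), (x - y)^2, is unchanged by the transformation.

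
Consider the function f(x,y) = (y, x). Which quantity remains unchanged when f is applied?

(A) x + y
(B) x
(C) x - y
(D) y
A

For f(x,y) = (y, x):
After applying f: x' = y, y' = x. So x' + y' = y + x = x + y.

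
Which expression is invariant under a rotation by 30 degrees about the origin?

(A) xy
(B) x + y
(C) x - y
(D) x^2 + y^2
D

A rotation by 30 degrees sends (x, y) to (sqrt(3)x/2 - y/2, x/2 + sqrt(3)y/2).
Substitute the transformed coordinates into each option and compare with the original:
(A) xy  ->  (sqrt(3)x/2 - y/2)(x/2 + sqrt(3)y/2) = sqrt(3)x^2/4 + xy/2 - sqrt(3)y^2/4   [differs from xy: not invariant]
(B) x + y  ->  (sqrt(3)x/2 - y/2) + (x/2 + sqrt(3)y/2) = x/2 + sqrt(3)x/2 - y/2 + sqrt(3)y/2   [differs from x + y: not invariant]
(C) x - y  ->  (sqrt(3)x/2 - y/2) - (x/2 + sqrt(3)y/2) = -x/2 + sqrt(3)x/2 - sqrt(3)y/2 - y/2   [differs from x - y: not invariant]
(D) x^2 + y^2  ->  (sqrt(3)x/2 - y/2)^2 + (x/2 + sqrt(3)y/2)^2 = x^2 + y^2   [equals x^2 + y^2: invariant]

Only option (D), x^2 + y^2, is unchanged by the transformation.
Geometrically, x^2 + y^2 is the squared distance from the origin, which every rotation about the origin preserves.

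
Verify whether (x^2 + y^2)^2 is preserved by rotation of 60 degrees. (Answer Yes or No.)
Yes

Applying rotation by 60 degrees: x' = x*cos(60 degrees) - y*sin(60 degrees) = x/2 - sqrt(3)y/2, y' = x*sin(60 degrees) + y*cos(60 degrees) = sqrt(3)x/2 + y/2

Substituting into (x^2 + y^2)^2:
((x/2 - sqrt(3)y/2)^2 + (sqrt(3)x/2 + y/2)^2)^2
= x^4 + 2x^2y^2 + y^4 = (x^2 + y^2)^2

This equals the original expression (x^2 + y^2)^2, so it IS invariant.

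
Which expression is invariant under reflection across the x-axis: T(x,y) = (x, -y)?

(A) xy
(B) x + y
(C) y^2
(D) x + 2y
C

The map is reflection across the x-axis: T(x,y) = (x, -y).
Substitute the transformed coordinates into each option and compare with the original:
(A) xy  ->  (x)(-y) = -xy   [differs from xy: not invariant]
(B) x + y  ->  (x) + (-y) = x - y   [differs from x + y: not invariant]
(C) y^2  ->  (-y)^2 = y^2   [equals y^2: invariant]
(D) x + 2y  ->  (x) + 2(-y) = x - 2y   [differs from x + 2y: not invariant]

Only option (C), y^2, is unchanged by the transformation.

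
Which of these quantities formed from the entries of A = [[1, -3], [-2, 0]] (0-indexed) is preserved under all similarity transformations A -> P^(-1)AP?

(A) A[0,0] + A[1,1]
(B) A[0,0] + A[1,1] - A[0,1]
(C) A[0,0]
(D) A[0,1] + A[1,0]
A

A[0,0] + A[1,1] is the trace of A. By the cyclic property of the trace, tr(P^(-1)AP) = tr(APP^(-1)) = tr(A), so it is the same for every matrix similar to A.

The other combinations are not similarity invariants. For example, take P = [[1, 1], [0, 1]] (det P = 1), so P^(-1) = [[1, -1], [0, 1]] and
B = P^(-1)AP = [[3, 0], [-2, -2]].
Evaluating each option on A and on B:
(A) A[0,0] + A[1,1]: 1 for A, 1 for B -> unchanged
(B) A[0,0] + A[1,1] - A[0,1]: 4 for A, 1 for B -> changes
(C) A[0,0]: 1 for A, 3 for B -> changes
(D) A[0,1] + A[1,0]: -5 for A, -2 for B -> changes

Only (A) A[0,0] + A[1,1] = 1 survives (and it does so for every P, not just this one), so it is the invariant.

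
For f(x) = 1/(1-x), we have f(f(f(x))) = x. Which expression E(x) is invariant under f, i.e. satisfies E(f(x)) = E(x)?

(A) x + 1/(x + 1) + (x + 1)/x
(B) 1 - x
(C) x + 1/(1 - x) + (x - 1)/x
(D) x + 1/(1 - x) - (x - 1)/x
C

Replace x by f(x) = 1/(1 - x) in each option and simplify. As a quick numerical cross-check, also compare E(4) with E(f(4)) = E(-1/3).

(A) x + 1/(x + 1) + (x + 1)/x  ->  (1/(1 - x)) + 1/((1/(1 - x)) + 1) + ((1/(1 - x)) + 1)/(1/(1 - x)) = (-x^3 + 6x^2 - 11x + 7)/(x^2 - 3x + 2); check: E(4) = 109/20 but E(-1/3) = -5/6.   [not invariant]
(B) 1 - x  ->  1 - (1/(1 - x)) = x/(x - 1); check: E(4) = -3 but E(-1/3) = 4/3.   [not invariant]
(C) x + 1/(1 - x) + (x - 1)/x  ->  (1/(1 - x)) + 1/(1 - (1/(1 - x))) + ((1/(1 - x)) - 1)/(1/(1 - x)), which simplifies back to x + 1/(1 - x) + (x - 1)/x; check: E(4) = 53/12, E(-1/3) = 53/12.   [invariant]
(D) x + 1/(1 - x) - (x - 1)/x  ->  (1/(1 - x)) + 1/(1 - (1/(1 - x))) - ((1/(1 - x)) - 1)/(1/(1 - x)) = (x^2(1 - x) - x + (x - 1)^2)/(x(x - 1)); check: E(4) = 35/12 but E(-1/3) = -43/12.   [not invariant]

Only (C) is unchanged. Indeed f(f(x)) = 1/(1 - 1/(1-x)) = (1-x)/(-x) = (x-1)/x, so E(x) = x + f(x) + f(f(x)) is the sum over the whole 3-cycle; applying f just permutes the three terms cyclically (x -> f(x) -> f(f(x)) -> x), leaving the sum unchanged.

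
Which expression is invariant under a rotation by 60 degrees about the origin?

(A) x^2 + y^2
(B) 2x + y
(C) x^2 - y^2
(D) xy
A

A rotation by 60 degrees sends (x, y) to (x/2 - sqrt(3)y/2, sqrt(3)x/2 + y/2).
Substitute the transformed coordinates into each option and compare with the original:
(A) x^2 + y^2  ->  (x/2 - sqrt(3)y/2)^2 + (sqrt(3)x/2 + y/2)^2 = x^2 + y^2   [equals x^2 + y^2: invariant]
(B) 2x + y  ->  2(x/2 - sqrt(3)y/2) + (sqrt(3)x/2 + y/2) = sqrt(3)x/2 + x - sqrt(3)y + y/2   [differs from 2x + y: not invariant]
(C) x^2 - y^2  ->  (x/2 - sqrt(3)y/2)^2 - (sqrt(3)x/2 + y/2)^2 = -x^2/2 - sqrt(3)xy + y^2/2   [differs from x^2 - y^2: not invariant]
(D) xy  ->  (x/2 - sqrt(3)y/2)(sqrt(3)x/2 + y/2) = sqrt(3)x^2/4 - xy/2 - sqrt(3)y^2/4   [differs from xy: not invariant]

Only option (A), x^2 + y^2, is unchanged by the transformation.
Geometrically, x^2 + y^2 is the squared distance from the origin, which every rotation about the origin preserves.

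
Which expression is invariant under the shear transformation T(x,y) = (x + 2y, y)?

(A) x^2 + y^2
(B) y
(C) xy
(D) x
B

Under the shear T(x,y) = (x + 2y, y):
Substitute the transformed coordinates into each option and compare with the original:
(A) x^2 + y^2  ->  (x + 2y)^2 + (y)^2 = x^2 + 4xy + 5y^2   [differs from x^2 + y^2: not invariant]
(B) y  ->  (y) = y   [equals y: invariant]
(C) xy  ->  (x + 2y)(y) = xy + 2y^2   [differs from xy: not invariant]
(D) x  ->  (x + 2y) = x + 2y   [differs from x: not invariant]

Only option (B), y, is unchanged by the transformation.
A horizontal shear moves points parallel to the x-axis, so the y-coordinate (and any function of y alone) is unchanged.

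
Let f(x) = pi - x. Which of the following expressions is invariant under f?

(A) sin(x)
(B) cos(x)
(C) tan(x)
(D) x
A

For f(x) = pi - x:
sin(pi - x) = sin(x), so sine is invariant under this transformation.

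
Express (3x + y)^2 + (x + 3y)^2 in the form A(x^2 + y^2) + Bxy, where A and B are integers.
10(x^2 + y^2) + 12xy

Expanding: (3x + y)^2 = 9x^2 + 6xy + y^2
(x + 3y)^2 = x^2 + 6xy + 9y^2
Sum = (9+1)(x^2+y^2) + 12xy = 10(x^2 + y^2) + 12xy
This is symmetric in x and y.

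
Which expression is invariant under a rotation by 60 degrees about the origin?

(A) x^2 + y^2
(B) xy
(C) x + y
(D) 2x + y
A

A rotation by 60 degrees sends (x, y) to (x/2 - sqrt(3)y/2, sqrt(3)x/2 + y/2).
Substitute the transformed coordinates into each option and compare with the original:
(A) x^2 + y^2  ->  (x/2 - sqrt(3)y/2)^2 + (sqrt(3)x/2 + y/2)^2 = x^2 + y^2   [equals x^2 + y^2: invariant]
(B) xy  ->  (x/2 - sqrt(3)y/2)(sqrt(3)x/2 + y/2) = sqrt(3)x^2/4 - xy/2 - sqrt(3)y^2/4   [differs from xy: not invariant]
(C) x + y  ->  (x/2 - sqrt(3)y/2) + (sqrt(3)x/2 + y/2) = x/2 + sqrt(3)x/2 - sqrt(3)y/2 + y/2   [differs from x + y: not invariant]
(D) 2x + y  ->  2(x/2 - sqrt(3)y/2) + (sqrt(3)x/2 + y/2) = sqrt(3)x/2 + x - sqrt(3)y + y/2   [differs from 2x + y: not invariant]

Only option (A), x^2 + y^2, is unchanged by the transformation.
Geometrically, x^2 + y^2 is the squared distance from the origin, which every rotation about the origin preserves.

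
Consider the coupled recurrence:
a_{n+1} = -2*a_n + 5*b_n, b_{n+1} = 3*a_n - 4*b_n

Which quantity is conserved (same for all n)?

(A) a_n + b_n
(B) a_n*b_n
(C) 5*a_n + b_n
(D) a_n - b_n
A

Replace a_n by a_{n+1} = -2*a_n + 5*b_n and b_n by b_{n+1} = 3*a_n - 4*b_n in each option and simplify:
(A) a_n + b_n  ->  (-2*a_n + 5*b_n) + (3*a_n - 4*b_n) = a_n + b_n   [conserved]
(B) a_n*b_n  ->  (-2*a_n + 5*b_n)*(3*a_n - 4*b_n) = -6*a_n^2 + 23*a_n*b_n - 20*b_n^2   [not conserved]
(C) 5*a_n + b_n  ->  5*(-2*a_n + 5*b_n) + (3*a_n - 4*b_n) = -7*a_n + 21*b_n   [not conserved]
(D) a_n - b_n  ->  (-2*a_n + 5*b_n) - (3*a_n - 4*b_n) = -5*a_n + 9*b_n   [not conserved]

Only (A) a_n + b_n returns to itself after one step, so it is the conserved quantity.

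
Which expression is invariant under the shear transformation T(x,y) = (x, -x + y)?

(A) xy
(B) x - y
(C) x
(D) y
C

Under the shear T(x,y) = (x, -x + y):
Substitute the transformed coordinates into each option and compare with the original:
(A) xy  ->  (x)(-x + y) = -x^2 + xy   [differs from xy: not invariant]
(B) x - y  ->  (x) - (-x + y) = 2x - y   [differs from x - y: not invariant]
(C) x  ->  (x) = x   [equals x: invariant]
(D) y  ->  (-x + y) = -x + y   [differs from y: not invariant]

Only option (C), x, is unchanged by the transformation.
A vertical shear moves points parallel to the y-axis, so the x-coordinate (and any function of x alone) is unchanged.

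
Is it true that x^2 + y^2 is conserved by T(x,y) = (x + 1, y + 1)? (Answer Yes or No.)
No

Substitute T(x,y) = (x + 1, y + 1) into the expression and compare with the original.

Original: x^2 + y^2
After applying T: (x + 1)^2 + (y + 1)^2 = x^2 + 2x + y^2 + 2y + 2

This differs from the original x^2 + y^2 (difference: 2x + 2y + 2), so the expression is NOT invariant.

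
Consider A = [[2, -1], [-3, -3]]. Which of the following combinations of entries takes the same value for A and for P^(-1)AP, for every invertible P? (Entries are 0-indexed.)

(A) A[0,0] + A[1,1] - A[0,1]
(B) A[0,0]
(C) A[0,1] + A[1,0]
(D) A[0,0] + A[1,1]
D

A[0,0] + A[1,1] is the trace of A. By the cyclic property of the trace, tr(P^(-1)AP) = tr(APP^(-1)) = tr(A), so it is the same for every matrix similar to A.

The other combinations are not similarity invariants. For example, take P = [[1, -1], [0, 1]] (det P = 1), so P^(-1) = [[1, 1], [0, 1]] and
B = P^(-1)AP = [[-1, -3], [-3, 0]].
Evaluating each option on A and on B:
(A) A[0,0] + A[1,1] - A[0,1]: 0 for A, 2 for B -> changes
(B) A[0,0]: 2 for A, -1 for B -> changes
(C) A[0,1] + A[1,0]: -4 for A, -6 for B -> changes
(D) A[0,0] + A[1,1]: -1 for A, -1 for B -> unchanged

Only (D) A[0,0] + A[1,1] = -1 survives (and it does so for every P, not just this one), so it is the invariant.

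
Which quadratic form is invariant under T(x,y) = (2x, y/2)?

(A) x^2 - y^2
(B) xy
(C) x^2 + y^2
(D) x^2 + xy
B

T multiplies x by 2 and divides y by 2.
Substitute the transformed coordinates into each option and compare with the original:
(A) x^2 - y^2  ->  (2x)^2 - (y/2)^2 = 4x^2 - y^2/4   [differs from x^2 - y^2: not invariant]
(B) xy  ->  (2x)(y/2) = xy   [equals xy: invariant]
(C) x^2 + y^2  ->  (2x)^2 + (y/2)^2 = 4x^2 + y^2/4   [differs from x^2 + y^2: not invariant]
(D) x^2 + xy  ->  (2x)^2 + (2x)(y/2) = 4x^2 + xy   [differs from x^2 + xy: not invariant]

Only option (B), xy, is unchanged by the transformation.
The factors 2 and 1/2 cancel only in the pure product xy.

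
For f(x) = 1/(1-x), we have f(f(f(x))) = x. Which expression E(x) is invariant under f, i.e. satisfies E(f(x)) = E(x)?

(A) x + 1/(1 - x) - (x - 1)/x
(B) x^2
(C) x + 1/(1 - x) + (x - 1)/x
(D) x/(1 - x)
C

Replace x by f(x) = 1/(1 - x) in each option and simplify. As a quick numerical cross-check, also compare E(3) with E(f(3)) = E(-1/2).

(A) x + 1/(1 - x) - (x - 1)/x  ->  (1/(1 - x)) + 1/(1 - (1/(1 - x))) - ((1/(1 - x)) - 1)/(1/(1 - x)) = (x^2(1 - x) - x + (x - 1)^2)/(x(x - 1)); check: E(3) = 11/6 but E(-1/2) = -17/6.   [not invariant]
(B) x^2  ->  (1/(1 - x))^2 = (x - 1)^(-2); check: E(3) = 9 but E(-1/2) = 1/4.   [not invariant]
(C) x + 1/(1 - x) + (x - 1)/x  ->  (1/(1 - x)) + 1/(1 - (1/(1 - x))) + ((1/(1 - x)) - 1)/(1/(1 - x)), which simplifies back to x + 1/(1 - x) + (x - 1)/x; check: E(3) = 19/6, E(-1/2) = 19/6.   [invariant]
(D) x/(1 - x)  ->  (1/(1 - x))/(1 - (1/(1 - x))) = -1/x; check: E(3) = -3/2 but E(-1/2) = -1/3.   [not invariant]

Only (C) is unchanged. Indeed f(f(x)) = 1/(1 - 1/(1-x)) = (1-x)/(-x) = (x-1)/x, so E(x) = x + f(x) + f(f(x)) is the sum over the whole 3-cycle; applying f just permutes the three terms cyclically (x -> f(x) -> f(f(x)) -> x), leaving the sum unchanged.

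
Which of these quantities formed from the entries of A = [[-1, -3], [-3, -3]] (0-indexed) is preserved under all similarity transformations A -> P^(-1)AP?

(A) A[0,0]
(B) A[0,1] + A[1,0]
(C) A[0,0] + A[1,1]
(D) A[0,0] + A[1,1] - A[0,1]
C

A[0,0] + A[1,1] is the trace of A. By the cyclic property of the trace, tr(P^(-1)AP) = tr(APP^(-1)) = tr(A), so it is the same for every matrix similar to A.

The other combinations are not similarity invariants. For example, take P = [[1, 2], [0, 1]] (det P = 1), so P^(-1) = [[1, -2], [0, 1]] and
B = P^(-1)AP = [[5, 13], [-3, -9]].
Evaluating each option on A and on B:
(A) A[0,0]: -1 for A, 5 for B -> changes
(B) A[0,1] + A[1,0]: -6 for A, 10 for B -> changes
(C) A[0,0] + A[1,1]: -4 for A, -4 for B -> unchanged
(D) A[0,0] + A[1,1] - A[0,1]: -1 for A, -17 for B -> changes

Only (C) A[0,0] + A[1,1] = -4 survives (and it does so for every P, not just this one), so it is the invariant.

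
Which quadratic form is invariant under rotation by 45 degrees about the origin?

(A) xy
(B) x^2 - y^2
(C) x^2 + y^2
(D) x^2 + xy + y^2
C

Rotation by 45 degrees sends (x, y) to (sqrt(2)x/2 - sqrt(2)y/2, sqrt(2)x/2 + sqrt(2)y/2).
Substitute the transformed coordinates into each option and compare with the original:
(A) xy  ->  (sqrt(2)x/2 - sqrt(2)y/2)(sqrt(2)x/2 + sqrt(2)y/2) = x^2/2 - y^2/2   [differs from xy: not invariant]
(B) x^2 - y^2  ->  (sqrt(2)x/2 - sqrt(2)y/2)^2 - (sqrt(2)x/2 + sqrt(2)y/2)^2 = -2xy   [differs from x^2 - y^2: not invariant]
(C) x^2 + y^2  ->  (sqrt(2)x/2 - sqrt(2)y/2)^2 + (sqrt(2)x/2 + sqrt(2)y/2)^2 = x^2 + y^2   [equals x^2 + y^2: invariant]
(D) x^2 + xy + y^2  ->  (sqrt(2)x/2 - sqrt(2)y/2)^2 + (sqrt(2)x/2 - sqrt(2)y/2)(sqrt(2)x/2 + sqrt(2)y/2) + (sqrt(2)x/2 + sqrt(2)y/2)^2 = 3x^2/2 + y^2/2   [differs from x^2 + xy + y^2: not invariant]

Only option (C), x^2 + y^2, is unchanged by the transformation.
x^2 + y^2 is the squared distance from the origin, which rotations preserve.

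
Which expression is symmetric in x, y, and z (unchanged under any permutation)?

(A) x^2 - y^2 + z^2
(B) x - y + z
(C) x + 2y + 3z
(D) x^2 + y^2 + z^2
D

A symmetric expression is unchanged when the variables are permuted; here the transformation to test is the swap (x, y) -> (y, x).
A symmetric expression must survive every permutation; the single swap x <-> y already eliminates the distractors, and the keyed expression is also unchanged by x <-> z and y <-> z (each variable enters it in exactly the same way).
Substitute the transformed coordinates into each option and compare with the original:
(A) x^2 - y^2 + z^2  ->  (y)^2 - (x)^2 + z^2 = -x^2 + y^2 + z^2   [differs from x^2 - y^2 + z^2: not invariant]
(B) x - y + z  ->  (y) - (x) + z = -x + y + z   [differs from x - y + z: not invariant]
(C) x + 2y + 3z  ->  (y) + 2(x) + 3z = 2x + y + 3z   [differs from x + 2y + 3z: not invariant]
(D) x^2 + y^2 + z^2  ->  (y)^2 + (x)^2 + z^2 = x^2 + y^2 + z^2   [equals x^2 + y^2 + z^2: invariant]

Only option (D), x^2 + y^2 + z^2, is unchanged by the transformation.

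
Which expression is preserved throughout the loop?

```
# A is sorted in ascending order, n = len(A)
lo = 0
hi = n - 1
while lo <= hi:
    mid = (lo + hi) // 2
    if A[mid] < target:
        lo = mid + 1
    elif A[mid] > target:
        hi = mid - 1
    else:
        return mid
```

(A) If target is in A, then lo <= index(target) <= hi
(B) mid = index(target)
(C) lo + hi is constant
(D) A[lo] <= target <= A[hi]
A

A loop invariant must hold before the first iteration and be re-established by every execution of the body.

(A) If target is in A, then lo <= index(target) <= hi: Before the loop [lo, hi] = [0, n-1] covers every index. When A[mid] < target, sortedness puts target strictly to the right of mid, so setting lo = mid + 1 keeps index(target) in [lo, hi]; symmetrically for hi = mid - 1. Hence 'if target is in A then lo <= index(target) <= hi' holds after every iteration, and when lo > hi it proves target is absent.

The other options fail:
(B) mid = index(target): mid is just the current probe; it equals index(target) only on the iteration that returns.
(C) lo + hi is constant: each iteration moves exactly one of lo, hi, so lo + hi changes (e.g. 0 + (n-1) becomes (mid+1) + (n-1)).
(D) A[lo] <= target <= A[hi]: fails when target is not in A (e.g. target < A[0] already violates it before the loop), so it is not maintained in general.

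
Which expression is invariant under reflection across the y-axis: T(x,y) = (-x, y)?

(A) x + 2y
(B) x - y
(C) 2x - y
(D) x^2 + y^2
D

The map is reflection across the y-axis: T(x,y) = (-x, y).
Substitute the transformed coordinates into each option and compare with the original:
(A) x + 2y  ->  (-x) + 2(y) = -x + 2y   [differs from x + 2y: not invariant]
(B) x - y  ->  (-x) - (y) = -x - y   [differs from x - y: not invariant]
(C) 2x - y  ->  2(-x) - (y) = -2x - y   [differs from 2x - y: not invariant]
(D) x^2 + y^2  ->  (-x)^2 + (y)^2 = x^2 + y^2   [equals x^2 + y^2: invariant]

Only option (D), x^2 + y^2, is unchanged by the transformation.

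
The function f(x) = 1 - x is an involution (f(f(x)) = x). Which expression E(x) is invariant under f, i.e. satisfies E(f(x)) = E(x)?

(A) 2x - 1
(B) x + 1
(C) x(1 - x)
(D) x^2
C

Replace x by f(x) = 1 - x in each option and simplify. As a quick numerical cross-check, also compare E(5) with E(f(5)) = E(-4).

(A) 2x - 1  ->  2(1 - x) - 1 = 1 - 2x; check: E(5) = 9 but E(-4) = -9.   [not invariant]
(B) x + 1  ->  (1 - x) + 1 = 2 - x; check: E(5) = 6 but E(-4) = -3.   [not invariant]
(C) x(1 - x)  ->  (1 - x)(1 - (1 - x)), which simplifies back to x(1 - x); check: E(5) = -20, E(-4) = -20.   [invariant]
(D) x^2  ->  (1 - x)^2 = (x - 1)^2; check: E(5) = 25 but E(-4) = 16.   [not invariant]

Only (C) is unchanged. E is symmetric under swapping x with f(x) = 1 - x, which is exactly what an involution does.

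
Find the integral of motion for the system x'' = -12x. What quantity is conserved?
E = (x')^2 + 12x^2

Multiply the equation by x':
x' * x'' = -12x * x'
The left side is d/dt[(x')^2/2] and the right side is d/dt[-12x^2/2], so
d/dt[(x')^2/2 + 12x^2/2] = 0, i.e. (x')^2/2 + 12x^2/2 = constant.
Multiplying by 2, the integral of motion is E = (x')^2 + 12x^2.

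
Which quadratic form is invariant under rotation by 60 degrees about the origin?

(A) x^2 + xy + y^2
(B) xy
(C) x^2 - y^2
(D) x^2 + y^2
D

Rotation by 60 degrees sends (x, y) to (x/2 - sqrt(3)y/2, sqrt(3)x/2 + y/2).
Substitute the transformed coordinates into each option and compare with the original:
(A) x^2 + xy + y^2  ->  (x/2 - sqrt(3)y/2)^2 + (x/2 - sqrt(3)y/2)(sqrt(3)x/2 + y/2) + (sqrt(3)x/2 + y/2)^2 = sqrt(3)x^2/4 + x^2 - xy/2 - sqrt(3)y^2/4 + y^2   [differs from x^2 + xy + y^2: not invariant]
(B) xy  ->  (x/2 - sqrt(3)y/2)(sqrt(3)x/2 + y/2) = sqrt(3)x^2/4 - xy/2 - sqrt(3)y^2/4   [differs from xy: not invariant]
(C) x^2 - y^2  ->  (x/2 - sqrt(3)y/2)^2 - (sqrt(3)x/2 + y/2)^2 = -x^2/2 - sqrt(3)xy + y^2/2   [differs from x^2 - y^2: not invariant]
(D) x^2 + y^2  ->  (x/2 - sqrt(3)y/2)^2 + (sqrt(3)x/2 + y/2)^2 = x^2 + y^2   [equals x^2 + y^2: invariant]

Only option (D), x^2 + y^2, is unchanged by the transformation.
x^2 + y^2 is the squared distance from the origin, which rotations preserve.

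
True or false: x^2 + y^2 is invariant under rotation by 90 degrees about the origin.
True

Applying rotation by 90 degrees: x' = x*cos(90 degrees) - y*sin(90 degrees) = -y, y' = x*sin(90 degrees) + y*cos(90 degrees) = x

Substituting into x^2 + y^2:
(-y)^2 + (x)^2
= x^2 + y^2

This equals the original expression x^2 + y^2, so it IS invariant.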